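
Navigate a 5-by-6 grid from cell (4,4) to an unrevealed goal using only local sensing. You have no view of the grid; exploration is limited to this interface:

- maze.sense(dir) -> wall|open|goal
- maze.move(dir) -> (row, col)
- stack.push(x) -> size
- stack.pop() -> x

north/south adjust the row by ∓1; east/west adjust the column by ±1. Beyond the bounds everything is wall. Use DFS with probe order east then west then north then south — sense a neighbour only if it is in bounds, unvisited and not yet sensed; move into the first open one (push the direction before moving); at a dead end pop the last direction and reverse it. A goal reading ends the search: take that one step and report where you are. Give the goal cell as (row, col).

~$ maze.sense dir→east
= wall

~$ maze.sense dir→west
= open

~$ stack.push x→west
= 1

~$ maze.move dir→west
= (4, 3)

~$ maze.sense dir→west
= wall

~$ maze.sense dir→north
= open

~$ stack.push x→north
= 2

~$ maze.move dir→north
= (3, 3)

~$ maze.sense dir→east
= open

~$ stack.push x→east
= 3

~$ maze.move dir→east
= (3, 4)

~$ maze.sense dir→east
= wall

~$ maze.sense dir→north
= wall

~$ stack.pop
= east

~$ maze.move dir→west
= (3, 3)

~$ maze.sense dir→west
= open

~$ stack.push x→west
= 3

~$ maze.move dir→west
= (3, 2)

~$ maze.sense dir→west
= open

~$ stack.push x→west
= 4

~$ maze.move dir→west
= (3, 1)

~$ maze.sense dir→west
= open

~$ stack.push x→west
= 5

~$ maze.move dir→west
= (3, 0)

~$ maze.sense dir→north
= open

~$ stack.push x→north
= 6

~$ maze.move dir→north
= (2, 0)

~$ maze.sense dir→east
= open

~$ stack.push x→east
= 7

~$ maze.move dir→east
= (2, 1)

~$ maze.sense dir→east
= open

~$ stack.push x→east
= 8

~$ maze.move dir→east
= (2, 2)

~$ maze.sense dir→east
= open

~$ stack.push x→east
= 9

~$ maze.move dir→east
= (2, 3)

~$ maze.sense dir→north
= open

~$ stack.push x→north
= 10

~$ maze.move dir→north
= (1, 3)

~$ maze.sense dir→east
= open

~$ stack.push x→east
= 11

~$ maze.move dir→east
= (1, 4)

~$ maze.sense dir→east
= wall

~$ maze.sense dir→north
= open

~$ stack.push x→north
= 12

~$ maze.move dir→north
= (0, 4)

~$ maze.sense dir→east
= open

~$ stack.push x→east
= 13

~$ maze.move dir→east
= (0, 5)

~$ stack.pop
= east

~$ maze.move dir→west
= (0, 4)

~$ maze.sense dir→west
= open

~$ stack.push x→west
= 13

~$ maze.move dir→west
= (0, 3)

~$ maze.sense dir→west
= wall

~$ stack.pop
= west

~$ maze.move dir→east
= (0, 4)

~$ stack.pop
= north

~$ maze.move dir→south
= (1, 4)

~$ stack.pop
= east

~$ maze.move dir→west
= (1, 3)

~$ maze.sense dir→west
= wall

~$ stack.pop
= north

~$ maze.move dir→south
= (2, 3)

~$ stack.pop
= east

~$ maze.move dir→west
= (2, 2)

~$ stack.pop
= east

~$ maze.move dir→west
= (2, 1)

~$ maze.sense dir→north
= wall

~$ stack.pop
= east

~$ maze.move dir→west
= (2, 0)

~$ maze.sense dir→north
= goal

~$ maze.move dir→north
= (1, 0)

Answer: (1, 0)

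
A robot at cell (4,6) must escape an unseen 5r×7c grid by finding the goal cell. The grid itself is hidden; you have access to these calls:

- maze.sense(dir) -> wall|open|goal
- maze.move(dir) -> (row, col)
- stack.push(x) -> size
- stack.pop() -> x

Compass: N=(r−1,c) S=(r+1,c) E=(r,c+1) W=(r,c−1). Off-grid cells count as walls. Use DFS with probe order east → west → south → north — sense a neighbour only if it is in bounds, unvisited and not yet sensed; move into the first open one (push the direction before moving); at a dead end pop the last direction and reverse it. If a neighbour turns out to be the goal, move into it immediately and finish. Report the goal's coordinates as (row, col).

Do: sense[dir='west']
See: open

Do: push[x='west']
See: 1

Do: move[dir='west']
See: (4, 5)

Do: sense[dir='west']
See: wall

Do: sense[dir='north']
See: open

Do: push[x='north']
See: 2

Do: move[dir='north']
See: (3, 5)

Do: sense[dir='east']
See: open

Do: push[x='east']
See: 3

Do: move[dir='east']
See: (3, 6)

Do: sense[dir='north']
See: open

Do: push[x='north']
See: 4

Do: move[dir='north']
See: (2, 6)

Do: sense[dir='west']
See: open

Do: push[x='west']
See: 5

Do: move[dir='west']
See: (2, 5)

Do: sense[dir='west']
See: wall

Do: sense[dir='north']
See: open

Do: push[x='north']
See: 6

Do: move[dir='north']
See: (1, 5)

Do: sense[dir='east']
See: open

Do: push[x='east']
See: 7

Do: move[dir='east']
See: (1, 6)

Do: sense[dir='north']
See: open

Do: push[x='north']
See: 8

Do: move[dir='north']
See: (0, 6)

Do: sense[dir='west']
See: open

Do: push[x='west']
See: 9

Do: move[dir='west']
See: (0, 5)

Do: sense[dir='west']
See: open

Do: push[x='west']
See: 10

Do: move[dir='west']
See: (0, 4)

Do: sense[dir='west']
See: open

Do: push[x='west']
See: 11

Do: move[dir='west']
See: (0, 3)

Do: sense[dir='west']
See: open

Do: push[x='west']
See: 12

Do: move[dir='west']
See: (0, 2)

Do: sense[dir='west']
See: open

Do: push[x='west']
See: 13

Do: move[dir='west']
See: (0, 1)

Do: sense[dir='west']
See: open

Do: push[x='west']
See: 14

Do: move[dir='west']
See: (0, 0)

Do: sense[dir='south']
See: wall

Do: pop[]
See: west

Do: move[dir='east']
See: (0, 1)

Do: sense[dir='south']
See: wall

Do: pop[]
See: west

Do: move[dir='east']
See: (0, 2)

Do: sense[dir='south']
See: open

Do: push[x='south']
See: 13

Do: move[dir='south']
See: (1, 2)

Do: sense[dir='east']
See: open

Do: push[x='east']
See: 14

Do: move[dir='east']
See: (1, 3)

Do: sense[dir='east']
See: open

Do: push[x='east']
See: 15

Do: move[dir='east']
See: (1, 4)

Do: pop[]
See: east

Do: move[dir='west']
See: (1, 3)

Do: sense[dir='south']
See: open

Do: push[x='south']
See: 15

Do: move[dir='south']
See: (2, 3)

Do: sense[dir='west']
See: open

Do: push[x='west']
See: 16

Do: move[dir='west']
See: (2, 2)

Do: sense[dir='west']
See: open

Do: push[x='west']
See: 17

Do: move[dir='west']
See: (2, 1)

Do: sense[dir='west']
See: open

Do: push[x='west']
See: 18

Do: move[dir='west']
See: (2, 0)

Do: sense[dir='south']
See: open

Do: push[x='south']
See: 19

Do: move[dir='south']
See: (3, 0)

Do: sense[dir='east']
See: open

Do: push[x='east']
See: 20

Do: move[dir='east']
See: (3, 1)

Do: sense[dir='east']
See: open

Do: push[x='east']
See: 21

Do: move[dir='east']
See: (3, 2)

Do: sense[dir='east']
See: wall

Do: sense[dir='south']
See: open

Do: push[x='south']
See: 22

Do: move[dir='south']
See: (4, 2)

Do: sense[dir='east']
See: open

Do: push[x='east']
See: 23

Do: move[dir='east']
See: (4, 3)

Do: pop[]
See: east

Do: move[dir='west']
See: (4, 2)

Do: sense[dir='west']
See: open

Do: push[x='west']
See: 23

Do: move[dir='west']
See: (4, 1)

Do: sense[dir='west']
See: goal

Do: move[dir='west']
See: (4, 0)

Answer: (4, 0)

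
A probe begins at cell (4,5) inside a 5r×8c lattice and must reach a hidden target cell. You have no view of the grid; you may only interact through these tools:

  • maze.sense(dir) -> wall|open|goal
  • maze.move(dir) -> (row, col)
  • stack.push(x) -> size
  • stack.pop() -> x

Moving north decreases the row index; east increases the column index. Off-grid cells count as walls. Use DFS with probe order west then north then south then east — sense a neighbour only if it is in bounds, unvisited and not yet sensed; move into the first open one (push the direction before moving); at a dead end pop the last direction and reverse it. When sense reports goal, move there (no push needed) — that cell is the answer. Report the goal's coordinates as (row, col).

→ sense(west)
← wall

→ sense(north)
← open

→ push(north)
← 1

→ move(north)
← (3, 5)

→ sense(west)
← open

→ push(west)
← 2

→ move(west)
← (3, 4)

→ sense(west)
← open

→ push(west)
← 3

→ move(west)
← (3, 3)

→ sense(west)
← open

→ push(west)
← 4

→ move(west)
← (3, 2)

→ sense(west)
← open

→ push(west)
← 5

→ move(west)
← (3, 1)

→ sense(west)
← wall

→ sense(north)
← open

→ push(north)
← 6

→ move(north)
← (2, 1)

→ sense(west)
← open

→ push(west)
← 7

→ move(west)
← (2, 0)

→ sense(north)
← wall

→ pop()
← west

→ move(east)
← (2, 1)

→ sense(north)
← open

→ push(north)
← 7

→ move(north)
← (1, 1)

→ sense(north)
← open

→ push(north)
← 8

→ move(north)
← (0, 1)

→ sense(west)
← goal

→ move(west)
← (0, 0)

Answer: (0, 0)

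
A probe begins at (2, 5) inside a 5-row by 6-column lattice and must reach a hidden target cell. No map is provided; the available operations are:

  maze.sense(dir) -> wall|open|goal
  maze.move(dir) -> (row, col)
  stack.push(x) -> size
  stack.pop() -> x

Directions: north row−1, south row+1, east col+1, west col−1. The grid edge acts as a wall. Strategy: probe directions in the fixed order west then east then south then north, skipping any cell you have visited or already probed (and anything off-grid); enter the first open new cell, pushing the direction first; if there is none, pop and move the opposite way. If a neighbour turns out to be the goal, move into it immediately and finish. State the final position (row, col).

-- sense(dir='west') -> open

-- push(x='west') -> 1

-- move(dir='west') -> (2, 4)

-- sense(dir='west') -> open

-- push(x='west') -> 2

-- move(dir='west') -> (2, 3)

-- sense(dir='west') -> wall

-- sense(dir='south') -> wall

-- sense(dir='north') -> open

-- push(x='north') -> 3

-- move(dir='north') -> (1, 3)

-- sense(dir='west') -> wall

-- sense(dir='east') -> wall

-- sense(dir='north') -> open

-- push(x='north') -> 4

-- move(dir='north') -> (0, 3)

-- sense(dir='west') -> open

-- push(x='west') -> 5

-- move(dir='west') -> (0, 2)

-- sense(dir='west') -> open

-- push(x='west') -> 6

-- move(dir='west') -> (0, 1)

-- sense(dir='west') -> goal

-- move(dir='west') -> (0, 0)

Answer: (0, 0)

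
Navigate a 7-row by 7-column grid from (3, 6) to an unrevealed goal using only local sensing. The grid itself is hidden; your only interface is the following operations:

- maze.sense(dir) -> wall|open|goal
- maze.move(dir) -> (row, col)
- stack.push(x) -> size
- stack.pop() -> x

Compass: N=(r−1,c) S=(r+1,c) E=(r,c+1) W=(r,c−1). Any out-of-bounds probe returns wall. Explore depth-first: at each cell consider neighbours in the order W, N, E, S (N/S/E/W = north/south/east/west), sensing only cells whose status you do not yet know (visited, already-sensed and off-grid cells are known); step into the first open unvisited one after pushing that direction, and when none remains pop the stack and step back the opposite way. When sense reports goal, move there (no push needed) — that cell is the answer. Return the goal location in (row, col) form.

Do: sense[dir='west']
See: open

Do: push[x='west']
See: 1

Do: move[dir='west']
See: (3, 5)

Do: sense[dir='west']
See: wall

Do: sense[dir='north']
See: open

Do: push[x='north']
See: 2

Do: move[dir='north']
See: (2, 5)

Do: sense[dir='west']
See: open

Do: push[x='west']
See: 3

Do: move[dir='west']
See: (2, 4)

Do: sense[dir='west']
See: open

Do: push[x='west']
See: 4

Do: move[dir='west']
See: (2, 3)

Do: sense[dir='west']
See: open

Do: push[x='west']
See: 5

Do: move[dir='west']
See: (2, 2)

Do: sense[dir='west']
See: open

Do: push[x='west']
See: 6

Do: move[dir='west']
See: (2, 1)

Do: sense[dir='west']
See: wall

Do: sense[dir='north']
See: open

Do: push[x='north']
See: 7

Do: move[dir='north']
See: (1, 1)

Do: sense[dir='west']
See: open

Do: push[x='west']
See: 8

Do: move[dir='west']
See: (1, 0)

Do: sense[dir='north']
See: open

Do: push[x='north']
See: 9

Do: move[dir='north']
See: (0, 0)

Do: sense[dir='east']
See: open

Do: push[x='east']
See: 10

Do: move[dir='east']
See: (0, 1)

Do: sense[dir='east']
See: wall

Do: pop[]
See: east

Do: move[dir='west']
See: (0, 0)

Do: pop[]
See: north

Do: move[dir='south']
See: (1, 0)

Do: pop[]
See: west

Do: move[dir='east']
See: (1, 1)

Do: sense[dir='east']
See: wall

Do: pop[]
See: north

Do: move[dir='south']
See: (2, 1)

Do: sense[dir='south']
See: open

Do: push[x='south']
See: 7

Do: move[dir='south']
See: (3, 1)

Do: sense[dir='west']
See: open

Do: push[x='west']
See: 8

Do: move[dir='west']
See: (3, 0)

Do: sense[dir='south']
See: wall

Do: pop[]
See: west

Do: move[dir='east']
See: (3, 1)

Do: sense[dir='east']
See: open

Do: push[x='east']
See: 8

Do: move[dir='east']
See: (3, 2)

Do: sense[dir='east']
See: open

Do: push[x='east']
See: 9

Do: move[dir='east']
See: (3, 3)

Do: sense[dir='south']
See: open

Do: push[x='south']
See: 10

Do: move[dir='south']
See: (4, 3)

Do: sense[dir='west']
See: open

Do: push[x='west']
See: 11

Do: move[dir='west']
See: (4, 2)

Do: sense[dir='west']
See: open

Do: push[x='west']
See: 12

Do: move[dir='west']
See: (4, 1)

Do: sense[dir='south']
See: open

Do: push[x='south']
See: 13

Do: move[dir='south']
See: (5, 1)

Do: sense[dir='west']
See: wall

Do: sense[dir='east']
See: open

Do: push[x='east']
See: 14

Do: move[dir='east']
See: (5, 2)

Do: sense[dir='east']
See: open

Do: push[x='east']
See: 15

Do: move[dir='east']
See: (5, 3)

Do: sense[dir='east']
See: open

Do: push[x='east']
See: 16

Do: move[dir='east']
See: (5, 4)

Do: sense[dir='north']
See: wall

Do: sense[dir='east']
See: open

Do: push[x='east']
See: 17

Do: move[dir='east']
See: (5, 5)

Do: sense[dir='north']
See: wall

Do: sense[dir='east']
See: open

Do: push[x='east']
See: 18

Do: move[dir='east']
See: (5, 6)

Do: sense[dir='north']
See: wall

Do: sense[dir='south']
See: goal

Do: move[dir='south']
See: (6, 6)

Answer: (6, 6)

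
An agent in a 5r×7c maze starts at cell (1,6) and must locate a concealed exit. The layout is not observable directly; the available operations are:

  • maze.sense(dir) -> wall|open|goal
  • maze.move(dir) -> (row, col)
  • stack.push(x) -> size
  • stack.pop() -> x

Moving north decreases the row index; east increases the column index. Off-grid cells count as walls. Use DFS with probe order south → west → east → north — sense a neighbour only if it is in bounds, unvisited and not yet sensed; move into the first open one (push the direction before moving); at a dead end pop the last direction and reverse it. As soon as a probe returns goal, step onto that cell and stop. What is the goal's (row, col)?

! 1. maze.sense(dir='south') -> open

! 2. stack.push(x='south') -> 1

! 3. maze.move(dir='south') -> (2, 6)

! 4. maze.sense(dir='south') -> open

! 5. stack.push(x='south') -> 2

! 6. maze.move(dir='south') -> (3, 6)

! 7. maze.sense(dir='south') -> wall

! 8. maze.sense(dir='west') -> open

! 9. stack.push(x='west') -> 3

! 10. maze.move(dir='west') -> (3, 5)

! 11. maze.sense(dir='south') -> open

! 12. stack.push(x='south') -> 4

! 13. maze.move(dir='south') -> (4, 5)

! 14. maze.sense(dir='west') -> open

! 15. stack.push(x='west') -> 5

! 16. maze.move(dir='west') -> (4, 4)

! 17. maze.sense(dir='west') -> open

! 18. stack.push(x='west') -> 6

! 19. maze.move(dir='west') -> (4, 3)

! 20. maze.sense(dir='west') -> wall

! 21. maze.sense(dir='north') -> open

! 22. stack.push(x='north') -> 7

! 23. maze.move(dir='north') -> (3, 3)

! 24. maze.sense(dir='west') -> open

! 25. stack.push(x='west') -> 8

! 26. maze.move(dir='west') -> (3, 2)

! 27. maze.sense(dir='west') -> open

! 28. stack.push(x='west') -> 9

! 29. maze.move(dir='west') -> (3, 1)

! 30. maze.sense(dir='south') -> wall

! 31. maze.sense(dir='west') -> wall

! 32. maze.sense(dir='north') -> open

! 33. stack.push(x='north') -> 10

! 34. maze.move(dir='north') -> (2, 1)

! 35. maze.sense(dir='west') -> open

! 36. stack.push(x='west') -> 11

! 37. maze.move(dir='west') -> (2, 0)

! 38. maze.sense(dir='north') -> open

! 39. stack.push(x='north') -> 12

! 40. maze.move(dir='north') -> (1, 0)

! 41. maze.sense(dir='east') -> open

! 42. stack.push(x='east') -> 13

! 43. maze.move(dir='east') -> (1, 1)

! 44. maze.sense(dir='east') -> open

! 45. stack.push(x='east') -> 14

! 46. maze.move(dir='east') -> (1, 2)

! 47. maze.sense(dir='south') -> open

! 48. stack.push(x='south') -> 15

! 49. maze.move(dir='south') -> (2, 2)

! 50. maze.sense(dir='east') -> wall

! 51. stack.pop() -> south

! 52. maze.move(dir='north') -> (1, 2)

! 53. maze.sense(dir='east') -> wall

! 54. maze.sense(dir='north') -> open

! 55. stack.push(x='north') -> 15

! 56. maze.move(dir='north') -> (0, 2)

! 57. maze.sense(dir='west') -> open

! 58. stack.push(x='west') -> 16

! 59. maze.move(dir='west') -> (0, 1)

! 60. maze.sense(dir='west') -> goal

! 61. maze.move(dir='west') -> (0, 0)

Answer: (0, 0)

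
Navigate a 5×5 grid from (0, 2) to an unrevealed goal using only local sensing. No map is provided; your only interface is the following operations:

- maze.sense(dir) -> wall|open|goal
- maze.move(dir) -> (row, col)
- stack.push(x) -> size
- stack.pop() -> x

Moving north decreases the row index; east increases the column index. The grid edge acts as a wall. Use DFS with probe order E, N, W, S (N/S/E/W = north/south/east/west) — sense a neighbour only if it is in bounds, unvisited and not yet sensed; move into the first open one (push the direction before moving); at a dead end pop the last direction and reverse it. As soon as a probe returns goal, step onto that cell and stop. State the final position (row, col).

==> sense(east)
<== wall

==> sense(west)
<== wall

==> sense(south)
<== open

==> push(south)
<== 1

==> move(south)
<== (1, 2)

==> sense(east)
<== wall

==> sense(west)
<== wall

==> sense(south)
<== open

==> push(south)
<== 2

==> move(south)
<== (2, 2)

==> sense(east)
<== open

==> push(east)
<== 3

==> move(east)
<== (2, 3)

==> sense(east)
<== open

==> push(east)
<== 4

==> move(east)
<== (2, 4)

==> sense(north)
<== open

==> push(north)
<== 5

==> move(north)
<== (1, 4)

==> sense(north)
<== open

==> push(north)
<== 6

==> move(north)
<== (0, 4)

==> pop()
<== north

==> move(south)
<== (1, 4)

==> pop()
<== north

==> move(south)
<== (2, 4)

==> sense(south)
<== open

==> push(south)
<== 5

==> move(south)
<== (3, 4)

==> sense(west)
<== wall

==> sense(south)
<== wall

==> pop()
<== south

==> move(north)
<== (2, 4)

==> pop()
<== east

==> move(west)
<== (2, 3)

==> pop()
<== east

==> move(west)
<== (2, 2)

==> sense(west)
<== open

==> push(west)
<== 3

==> move(west)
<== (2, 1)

==> sense(west)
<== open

==> push(west)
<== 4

==> move(west)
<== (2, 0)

==> sense(north)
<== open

==> push(north)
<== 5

==> move(north)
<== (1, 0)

==> sense(north)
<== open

==> push(north)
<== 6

==> move(north)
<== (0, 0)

==> pop()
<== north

==> move(south)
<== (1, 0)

==> pop()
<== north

==> move(south)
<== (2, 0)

==> sense(south)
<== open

==> push(south)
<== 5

==> move(south)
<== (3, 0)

==> sense(east)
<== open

==> push(east)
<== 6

==> move(east)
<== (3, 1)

==> sense(east)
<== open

==> push(east)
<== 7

==> move(east)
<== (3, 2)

==> sense(south)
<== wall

==> pop()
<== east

==> move(west)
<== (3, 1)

==> sense(south)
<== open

==> push(south)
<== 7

==> move(south)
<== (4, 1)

==> sense(west)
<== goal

==> move(west)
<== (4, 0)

Answer: (4, 0)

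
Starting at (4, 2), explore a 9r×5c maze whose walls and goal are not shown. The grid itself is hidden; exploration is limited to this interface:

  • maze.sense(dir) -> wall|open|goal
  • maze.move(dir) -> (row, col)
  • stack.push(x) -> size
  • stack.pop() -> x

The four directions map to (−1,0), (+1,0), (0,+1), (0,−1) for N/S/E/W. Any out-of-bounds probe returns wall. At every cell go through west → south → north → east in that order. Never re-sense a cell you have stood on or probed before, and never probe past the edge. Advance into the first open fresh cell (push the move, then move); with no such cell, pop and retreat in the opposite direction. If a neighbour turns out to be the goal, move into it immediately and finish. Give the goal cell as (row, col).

CALL maze.sense[dir: west]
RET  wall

CALL maze.sense[dir: south]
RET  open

CALL stack.push[x: south]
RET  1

CALL maze.move[dir: south]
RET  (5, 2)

CALL maze.sense[dir: west]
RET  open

CALL stack.push[x: west]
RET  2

CALL maze.move[dir: west]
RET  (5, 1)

CALL maze.sense[dir: west]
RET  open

CALL stack.push[x: west]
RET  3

CALL maze.move[dir: west]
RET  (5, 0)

CALL maze.sense[dir: south]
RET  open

CALL stack.push[x: south]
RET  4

CALL maze.move[dir: south]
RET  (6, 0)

CALL maze.sense[dir: south]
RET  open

CALL stack.push[x: south]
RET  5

CALL maze.move[dir: south]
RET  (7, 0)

CALL maze.sense[dir: south]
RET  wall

CALL maze.sense[dir: east]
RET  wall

CALL stack.pop[]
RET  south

CALL maze.move[dir: north]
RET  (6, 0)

CALL maze.sense[dir: east]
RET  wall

CALL stack.pop[]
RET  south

CALL maze.move[dir: north]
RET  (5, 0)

CALL maze.sense[dir: north]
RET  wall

CALL stack.pop[]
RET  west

CALL maze.move[dir: east]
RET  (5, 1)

CALL stack.pop[]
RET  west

CALL maze.move[dir: east]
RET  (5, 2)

CALL maze.sense[dir: south]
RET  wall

CALL maze.sense[dir: east]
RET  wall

CALL stack.pop[]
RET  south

CALL maze.move[dir: north]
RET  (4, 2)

CALL maze.sense[dir: north]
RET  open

CALL stack.push[x: north]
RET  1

CALL maze.move[dir: north]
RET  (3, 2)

CALL maze.sense[dir: west]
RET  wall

CALL maze.sense[dir: north]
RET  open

CALL stack.push[x: north]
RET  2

CALL maze.move[dir: north]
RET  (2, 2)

CALL maze.sense[dir: west]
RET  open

CALL stack.push[x: west]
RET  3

CALL maze.move[dir: west]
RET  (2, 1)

CALL maze.sense[dir: west]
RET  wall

CALL maze.sense[dir: north]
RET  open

CALL stack.push[x: north]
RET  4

CALL maze.move[dir: north]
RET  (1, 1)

CALL maze.sense[dir: west]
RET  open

CALL stack.push[x: west]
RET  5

CALL maze.move[dir: west]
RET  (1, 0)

CALL maze.sense[dir: north]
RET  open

CALL stack.push[x: north]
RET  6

CALL maze.move[dir: north]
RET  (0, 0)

CALL maze.sense[dir: east]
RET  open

CALL stack.push[x: east]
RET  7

CALL maze.move[dir: east]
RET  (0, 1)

CALL maze.sense[dir: east]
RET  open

CALL stack.push[x: east]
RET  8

CALL maze.move[dir: east]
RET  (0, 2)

CALL maze.sense[dir: south]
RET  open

CALL stack.push[x: south]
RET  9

CALL maze.move[dir: south]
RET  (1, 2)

CALL maze.sense[dir: east]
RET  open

CALL stack.push[x: east]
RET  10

CALL maze.move[dir: east]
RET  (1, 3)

CALL maze.sense[dir: south]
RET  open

CALL stack.push[x: south]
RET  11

CALL maze.move[dir: south]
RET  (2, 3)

CALL maze.sense[dir: south]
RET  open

CALL stack.push[x: south]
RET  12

CALL maze.move[dir: south]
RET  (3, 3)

CALL maze.sense[dir: south]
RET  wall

CALL maze.sense[dir: east]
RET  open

CALL stack.push[x: east]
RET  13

CALL maze.move[dir: east]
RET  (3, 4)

CALL maze.sense[dir: south]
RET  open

CALL stack.push[x: south]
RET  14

CALL maze.move[dir: south]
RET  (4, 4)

CALL maze.sense[dir: south]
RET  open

CALL stack.push[x: south]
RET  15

CALL maze.move[dir: south]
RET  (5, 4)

CALL maze.sense[dir: south]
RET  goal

CALL maze.move[dir: south]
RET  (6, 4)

Answer: (6, 4)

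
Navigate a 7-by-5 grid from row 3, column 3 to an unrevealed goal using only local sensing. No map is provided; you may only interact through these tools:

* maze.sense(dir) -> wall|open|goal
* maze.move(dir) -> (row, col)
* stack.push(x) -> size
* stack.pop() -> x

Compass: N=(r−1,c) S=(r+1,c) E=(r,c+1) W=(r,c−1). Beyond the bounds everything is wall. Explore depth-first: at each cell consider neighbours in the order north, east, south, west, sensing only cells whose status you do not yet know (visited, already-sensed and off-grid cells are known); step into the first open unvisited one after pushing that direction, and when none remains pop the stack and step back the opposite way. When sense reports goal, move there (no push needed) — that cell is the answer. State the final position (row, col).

·→ maze.sense(north)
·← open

·→ stack.push(north)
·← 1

·→ maze.move(north)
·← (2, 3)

·→ maze.sense(north)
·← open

·→ stack.push(north)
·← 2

·→ maze.move(north)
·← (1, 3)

·→ maze.sense(north)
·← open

·→ stack.push(north)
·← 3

·→ maze.move(north)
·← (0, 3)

·→ maze.sense(east)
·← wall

·→ maze.sense(west)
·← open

·→ stack.push(west)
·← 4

·→ maze.move(west)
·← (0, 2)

·→ maze.sense(south)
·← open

·→ stack.push(south)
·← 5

·→ maze.move(south)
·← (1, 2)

·→ maze.sense(south)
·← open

·→ stack.push(south)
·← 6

·→ maze.move(south)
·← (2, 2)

·→ maze.sense(south)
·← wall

·→ maze.sense(west)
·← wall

·→ stack.pop()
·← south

·→ maze.move(north)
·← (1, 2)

·→ maze.sense(west)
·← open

·→ stack.push(west)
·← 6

·→ maze.move(west)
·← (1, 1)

·→ maze.sense(north)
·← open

·→ stack.push(north)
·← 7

·→ maze.move(north)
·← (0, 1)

·→ maze.sense(west)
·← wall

·→ stack.pop()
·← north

·→ maze.move(south)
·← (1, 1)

·→ maze.sense(west)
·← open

·→ stack.push(west)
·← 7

·→ maze.move(west)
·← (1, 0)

·→ maze.sense(south)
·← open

·→ stack.push(south)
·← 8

·→ maze.move(south)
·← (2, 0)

·→ maze.sense(south)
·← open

·→ stack.push(south)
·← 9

·→ maze.move(south)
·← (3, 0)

·→ maze.sense(east)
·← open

·→ stack.push(east)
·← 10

·→ maze.move(east)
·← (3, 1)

·→ maze.sense(south)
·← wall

·→ stack.pop()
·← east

·→ maze.move(west)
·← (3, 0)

·→ maze.sense(south)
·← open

·→ stack.push(south)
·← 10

·→ maze.move(south)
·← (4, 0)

·→ maze.sense(south)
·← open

·→ stack.push(south)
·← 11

·→ maze.move(south)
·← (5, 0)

·→ maze.sense(east)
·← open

·→ stack.push(east)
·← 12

·→ maze.move(east)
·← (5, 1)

·→ maze.sense(east)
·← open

·→ stack.push(east)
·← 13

·→ maze.move(east)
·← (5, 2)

·→ maze.sense(north)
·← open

·→ stack.push(north)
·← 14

·→ maze.move(north)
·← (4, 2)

·→ maze.sense(east)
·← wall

·→ stack.pop()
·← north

·→ maze.move(south)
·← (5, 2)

·→ maze.sense(east)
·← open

·→ stack.push(east)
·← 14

·→ maze.move(east)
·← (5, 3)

·→ maze.sense(east)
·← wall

·→ maze.sense(south)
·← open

·→ stack.push(south)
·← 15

·→ maze.move(south)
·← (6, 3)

·→ maze.sense(east)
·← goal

·→ maze.move(east)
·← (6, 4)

Answer: (6, 4)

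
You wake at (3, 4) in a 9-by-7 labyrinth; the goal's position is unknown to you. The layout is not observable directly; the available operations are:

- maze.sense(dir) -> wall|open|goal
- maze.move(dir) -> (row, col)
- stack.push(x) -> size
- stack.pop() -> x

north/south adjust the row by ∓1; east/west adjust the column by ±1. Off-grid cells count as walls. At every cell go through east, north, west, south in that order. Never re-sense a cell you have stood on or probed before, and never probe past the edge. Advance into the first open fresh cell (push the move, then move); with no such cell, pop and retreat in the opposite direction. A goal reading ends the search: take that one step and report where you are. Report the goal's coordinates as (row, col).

Do: sense[east]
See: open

Do: push[east]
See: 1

Do: move[east]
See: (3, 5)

Do: sense[east]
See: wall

Do: sense[north]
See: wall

Do: sense[south]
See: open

Do: push[south]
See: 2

Do: move[south]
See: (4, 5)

Do: sense[east]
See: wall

Do: sense[west]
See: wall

Do: sense[south]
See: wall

Do: pop[]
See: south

Do: move[north]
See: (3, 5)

Do: pop[]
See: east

Do: move[west]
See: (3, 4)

Do: sense[north]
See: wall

Do: sense[west]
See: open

Do: push[west]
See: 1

Do: move[west]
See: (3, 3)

Do: sense[north]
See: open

Do: push[north]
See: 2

Do: move[north]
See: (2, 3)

Do: sense[north]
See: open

Do: push[north]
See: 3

Do: move[north]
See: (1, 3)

Do: sense[east]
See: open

Do: push[east]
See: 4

Do: move[east]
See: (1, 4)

Do: sense[east]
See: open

Do: push[east]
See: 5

Do: move[east]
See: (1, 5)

Do: sense[east]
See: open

Do: push[east]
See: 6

Do: move[east]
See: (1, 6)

Do: sense[north]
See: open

Do: push[north]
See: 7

Do: move[north]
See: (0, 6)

Do: sense[west]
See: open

Do: push[west]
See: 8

Do: move[west]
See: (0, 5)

Do: sense[west]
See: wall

Do: pop[]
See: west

Do: move[east]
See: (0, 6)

Do: pop[]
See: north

Do: move[south]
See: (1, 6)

Do: sense[south]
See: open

Do: push[south]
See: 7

Do: move[south]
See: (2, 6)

Do: pop[]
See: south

Do: move[north]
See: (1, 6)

Do: pop[]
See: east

Do: move[west]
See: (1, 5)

Do: pop[]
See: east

Do: move[west]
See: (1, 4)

Do: pop[]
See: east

Do: move[west]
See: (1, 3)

Do: sense[north]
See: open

Do: push[north]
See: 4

Do: move[north]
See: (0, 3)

Do: sense[west]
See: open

Do: push[west]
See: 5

Do: move[west]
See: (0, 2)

Do: sense[west]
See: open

Do: push[west]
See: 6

Do: move[west]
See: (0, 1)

Do: sense[west]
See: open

Do: push[west]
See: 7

Do: move[west]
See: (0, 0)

Do: sense[south]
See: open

Do: push[south]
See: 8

Do: move[south]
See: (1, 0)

Do: sense[east]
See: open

Do: push[east]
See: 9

Do: move[east]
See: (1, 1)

Do: sense[east]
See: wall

Do: sense[south]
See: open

Do: push[south]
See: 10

Do: move[south]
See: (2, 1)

Do: sense[east]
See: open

Do: push[east]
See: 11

Do: move[east]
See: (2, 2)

Do: sense[south]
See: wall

Do: pop[]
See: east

Do: move[west]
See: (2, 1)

Do: sense[west]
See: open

Do: push[west]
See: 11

Do: move[west]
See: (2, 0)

Do: sense[south]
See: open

Do: push[south]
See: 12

Do: move[south]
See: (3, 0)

Do: sense[east]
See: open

Do: push[east]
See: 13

Do: move[east]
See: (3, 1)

Do: sense[south]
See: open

Do: push[south]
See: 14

Do: move[south]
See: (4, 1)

Do: sense[east]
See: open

Do: push[east]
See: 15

Do: move[east]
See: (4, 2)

Do: sense[east]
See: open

Do: push[east]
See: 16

Do: move[east]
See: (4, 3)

Do: sense[south]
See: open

Do: push[south]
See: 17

Do: move[south]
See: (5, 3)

Do: sense[east]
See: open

Do: push[east]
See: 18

Do: move[east]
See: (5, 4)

Do: sense[south]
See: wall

Do: pop[]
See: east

Do: move[west]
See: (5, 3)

Do: sense[west]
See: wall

Do: sense[south]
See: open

Do: push[south]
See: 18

Do: move[south]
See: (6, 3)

Do: sense[west]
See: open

Do: push[west]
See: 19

Do: move[west]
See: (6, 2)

Do: sense[west]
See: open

Do: push[west]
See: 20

Do: move[west]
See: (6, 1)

Do: sense[north]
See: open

Do: push[north]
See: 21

Do: move[north]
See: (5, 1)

Do: sense[west]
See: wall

Do: pop[]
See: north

Do: move[south]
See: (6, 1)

Do: sense[west]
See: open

Do: push[west]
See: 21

Do: move[west]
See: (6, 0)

Do: sense[south]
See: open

Do: push[south]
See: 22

Do: move[south]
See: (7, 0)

Do: sense[east]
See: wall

Do: sense[south]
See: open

Do: push[south]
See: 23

Do: move[south]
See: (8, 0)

Do: sense[east]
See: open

Do: push[east]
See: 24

Do: move[east]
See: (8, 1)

Do: sense[east]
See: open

Do: push[east]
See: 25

Do: move[east]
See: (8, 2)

Do: sense[east]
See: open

Do: push[east]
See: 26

Do: move[east]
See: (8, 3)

Do: sense[east]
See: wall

Do: sense[north]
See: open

Do: push[north]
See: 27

Do: move[north]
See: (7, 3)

Do: sense[east]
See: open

Do: push[east]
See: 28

Do: move[east]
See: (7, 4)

Do: sense[east]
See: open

Do: push[east]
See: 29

Do: move[east]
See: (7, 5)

Do: sense[east]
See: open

Do: push[east]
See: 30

Do: move[east]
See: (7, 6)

Do: sense[north]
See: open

Do: push[north]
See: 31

Do: move[north]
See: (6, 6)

Do: sense[north]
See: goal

Do: move[north]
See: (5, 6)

Answer: (5, 6)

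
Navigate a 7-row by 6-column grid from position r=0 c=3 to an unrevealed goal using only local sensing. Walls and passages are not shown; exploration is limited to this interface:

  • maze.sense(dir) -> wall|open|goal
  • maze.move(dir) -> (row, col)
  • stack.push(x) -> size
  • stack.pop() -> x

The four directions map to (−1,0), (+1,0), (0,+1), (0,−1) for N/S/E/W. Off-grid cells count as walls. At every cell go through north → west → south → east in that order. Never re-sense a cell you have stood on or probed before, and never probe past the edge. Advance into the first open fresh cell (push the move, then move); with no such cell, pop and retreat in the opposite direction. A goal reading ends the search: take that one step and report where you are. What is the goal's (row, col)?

>> maze.sense(dir: west)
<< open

>> stack.push(x: west)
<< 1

>> maze.move(dir: west)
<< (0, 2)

>> maze.sense(dir: west)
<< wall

>> maze.sense(dir: south)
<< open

>> stack.push(x: south)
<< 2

>> maze.move(dir: south)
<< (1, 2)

>> maze.sense(dir: west)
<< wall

>> maze.sense(dir: south)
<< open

>> stack.push(x: south)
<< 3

>> maze.move(dir: south)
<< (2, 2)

>> maze.sense(dir: west)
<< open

>> stack.push(x: west)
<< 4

>> maze.move(dir: west)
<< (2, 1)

>> maze.sense(dir: west)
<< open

>> stack.push(x: west)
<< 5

>> maze.move(dir: west)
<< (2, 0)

>> maze.sense(dir: north)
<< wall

>> maze.sense(dir: south)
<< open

>> stack.push(x: south)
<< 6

>> maze.move(dir: south)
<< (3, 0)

>> maze.sense(dir: south)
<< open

>> stack.push(x: south)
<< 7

>> maze.move(dir: south)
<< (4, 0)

>> maze.sense(dir: south)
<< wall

>> maze.sense(dir: east)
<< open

>> stack.push(x: east)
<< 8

>> maze.move(dir: east)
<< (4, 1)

>> maze.sense(dir: north)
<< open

>> stack.push(x: north)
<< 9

>> maze.move(dir: north)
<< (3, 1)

>> maze.sense(dir: east)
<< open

>> stack.push(x: east)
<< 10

>> maze.move(dir: east)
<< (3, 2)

>> maze.sense(dir: south)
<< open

>> stack.push(x: south)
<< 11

>> maze.move(dir: south)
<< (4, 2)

>> maze.sense(dir: south)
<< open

>> stack.push(x: south)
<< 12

>> maze.move(dir: south)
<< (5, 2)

>> maze.sense(dir: west)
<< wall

>> maze.sense(dir: south)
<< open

>> stack.push(x: south)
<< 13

>> maze.move(dir: south)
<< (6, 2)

>> maze.sense(dir: west)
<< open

>> stack.push(x: west)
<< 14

>> maze.move(dir: west)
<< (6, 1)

>> maze.sense(dir: west)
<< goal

>> maze.move(dir: west)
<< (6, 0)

Answer: (6, 0)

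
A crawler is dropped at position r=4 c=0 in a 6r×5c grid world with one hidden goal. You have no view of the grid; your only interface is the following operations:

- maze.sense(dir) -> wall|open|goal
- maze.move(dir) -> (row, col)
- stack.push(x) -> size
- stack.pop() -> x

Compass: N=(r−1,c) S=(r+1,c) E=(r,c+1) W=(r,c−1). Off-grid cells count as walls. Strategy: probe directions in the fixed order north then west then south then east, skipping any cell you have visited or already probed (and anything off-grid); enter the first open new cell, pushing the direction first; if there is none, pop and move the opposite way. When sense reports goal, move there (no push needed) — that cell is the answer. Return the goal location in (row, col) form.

Next I call maze.sense with dir=north, giving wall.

Calling maze.sense with dir=south, and get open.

I invoke stack.push with x=south, giving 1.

Calling maze.move with dir=south, yielding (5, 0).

I call maze.sense with dir=east, : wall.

I try stack.pop(), — result: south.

I call maze.move with dir=north, which returns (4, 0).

I use maze.sense with dir=east, and observe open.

I run stack.push with x=east, and see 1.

I run maze.move with dir=east, and observe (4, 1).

Calling maze.sense with dir=north, yielding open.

I try stack.push with x=north, giving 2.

I run maze.move with dir=north, which returns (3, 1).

Invoking maze.sense with dir=north, giving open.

Then stack.push with x=north, and see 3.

I call maze.move with dir=north, : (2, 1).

I invoke maze.sense with dir=north, yielding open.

Now I run stack.push with x=north, and see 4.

Now I run maze.move with dir=north, which returns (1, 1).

I call maze.sense with dir=north, which returns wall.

I invoke maze.sense with dir=west, and observe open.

Then stack.push with x=west, and get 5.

Now I run maze.move with dir=west, and get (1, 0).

Invoking maze.sense with dir=north, → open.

Using stack.push with x=north, — result: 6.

Then maze.move with dir=north, giving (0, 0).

Calling stack.pop, and see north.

I invoke maze.move with dir=south, : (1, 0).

I try maze.sense with dir=south, → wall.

I use stack.pop(), — result: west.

Using maze.move with dir=east, : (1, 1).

I try maze.sense with dir=east, and observe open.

Invoking stack.push with x=east, and observe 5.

Now I run maze.move with dir=east, and get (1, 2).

Calling maze.sense with dir=north, yielding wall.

I run maze.sense with dir=south, giving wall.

Calling maze.sense with dir=east, and observe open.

Invoking stack.push with x=east, giving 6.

Calling maze.move with dir=east, and get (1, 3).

I use maze.sense with dir=north, yielding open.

I invoke stack.push with x=north, : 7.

Next I call maze.move with dir=north, : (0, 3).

Now I run maze.sense with dir=east, and observe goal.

Now I run maze.move with dir=east, which returns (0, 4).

Answer: (0, 4)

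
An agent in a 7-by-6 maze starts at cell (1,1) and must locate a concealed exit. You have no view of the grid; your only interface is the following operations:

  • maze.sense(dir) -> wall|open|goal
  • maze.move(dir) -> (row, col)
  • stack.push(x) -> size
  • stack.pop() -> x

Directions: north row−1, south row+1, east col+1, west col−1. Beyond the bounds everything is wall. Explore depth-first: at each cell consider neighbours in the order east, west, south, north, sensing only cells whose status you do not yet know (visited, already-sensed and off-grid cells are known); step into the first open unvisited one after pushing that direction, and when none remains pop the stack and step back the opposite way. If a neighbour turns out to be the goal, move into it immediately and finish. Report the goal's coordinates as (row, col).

Step: maze.sense[dir=east]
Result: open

Step: stack.push[x=east]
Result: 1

Step: maze.move[dir=east]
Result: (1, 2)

Step: maze.sense[dir=east]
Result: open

Step: stack.push[x=east]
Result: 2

Step: maze.move[dir=east]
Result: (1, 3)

Step: maze.sense[dir=east]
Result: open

Step: stack.push[x=east]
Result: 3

Step: maze.move[dir=east]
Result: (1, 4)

Step: maze.sense[dir=east]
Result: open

Step: stack.push[x=east]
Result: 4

Step: maze.move[dir=east]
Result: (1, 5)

Step: maze.sense[dir=south]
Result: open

Step: stack.push[x=south]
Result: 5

Step: maze.move[dir=south]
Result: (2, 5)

Step: maze.sense[dir=west]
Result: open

Step: stack.push[x=west]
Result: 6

Step: maze.move[dir=west]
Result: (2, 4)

Step: maze.sense[dir=west]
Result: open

Step: stack.push[x=west]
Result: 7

Step: maze.move[dir=west]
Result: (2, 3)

Step: maze.sense[dir=west]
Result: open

Step: stack.push[x=west]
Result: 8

Step: maze.move[dir=west]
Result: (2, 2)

Step: maze.sense[dir=west]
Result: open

Step: stack.push[x=west]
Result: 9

Step: maze.move[dir=west]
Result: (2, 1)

Step: maze.sense[dir=west]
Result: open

Step: stack.push[x=west]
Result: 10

Step: maze.move[dir=west]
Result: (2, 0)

Step: maze.sense[dir=south]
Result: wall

Step: maze.sense[dir=north]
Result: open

Step: stack.push[x=north]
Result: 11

Step: maze.move[dir=north]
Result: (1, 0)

Step: maze.sense[dir=north]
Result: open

Step: stack.push[x=north]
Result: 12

Step: maze.move[dir=north]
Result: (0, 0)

Step: maze.sense[dir=east]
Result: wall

Step: stack.pop[]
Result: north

Step: maze.move[dir=south]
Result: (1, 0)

Step: stack.pop[]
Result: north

Step: maze.move[dir=south]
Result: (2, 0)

Step: stack.pop[]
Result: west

Step: maze.move[dir=east]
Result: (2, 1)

Step: maze.sense[dir=south]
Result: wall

Step: stack.pop[]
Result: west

Step: maze.move[dir=east]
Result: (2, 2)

Step: maze.sense[dir=south]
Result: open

Step: stack.push[x=south]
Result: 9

Step: maze.move[dir=south]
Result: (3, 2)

Step: maze.sense[dir=east]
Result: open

Step: stack.push[x=east]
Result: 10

Step: maze.move[dir=east]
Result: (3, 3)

Step: maze.sense[dir=east]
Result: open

Step: stack.push[x=east]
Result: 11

Step: maze.move[dir=east]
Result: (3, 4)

Step: maze.sense[dir=east]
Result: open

Step: stack.push[x=east]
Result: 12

Step: maze.move[dir=east]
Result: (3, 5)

Step: maze.sense[dir=south]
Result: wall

Step: stack.pop[]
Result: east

Step: maze.move[dir=west]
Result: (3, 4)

Step: maze.sense[dir=south]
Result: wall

Step: stack.pop[]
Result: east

Step: maze.move[dir=west]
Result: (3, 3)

Step: maze.sense[dir=south]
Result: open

Step: stack.push[x=south]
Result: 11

Step: maze.move[dir=south]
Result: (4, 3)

Step: maze.sense[dir=west]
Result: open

Step: stack.push[x=west]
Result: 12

Step: maze.move[dir=west]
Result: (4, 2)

Step: maze.sense[dir=west]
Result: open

Step: stack.push[x=west]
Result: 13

Step: maze.move[dir=west]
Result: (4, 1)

Step: maze.sense[dir=west]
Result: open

Step: stack.push[x=west]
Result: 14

Step: maze.move[dir=west]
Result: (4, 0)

Step: maze.sense[dir=south]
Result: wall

Step: stack.pop[]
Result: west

Step: maze.move[dir=east]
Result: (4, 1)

Step: maze.sense[dir=south]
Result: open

Step: stack.push[x=south]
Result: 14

Step: maze.move[dir=south]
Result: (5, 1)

Step: maze.sense[dir=east]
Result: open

Step: stack.push[x=east]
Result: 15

Step: maze.move[dir=east]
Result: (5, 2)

Step: maze.sense[dir=east]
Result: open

Step: stack.push[x=east]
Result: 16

Step: maze.move[dir=east]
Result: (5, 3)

Step: maze.sense[dir=east]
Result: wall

Step: maze.sense[dir=south]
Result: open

Step: stack.push[x=south]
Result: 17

Step: maze.move[dir=south]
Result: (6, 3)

Step: maze.sense[dir=east]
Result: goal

Step: maze.move[dir=east]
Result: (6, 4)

Answer: (6, 4)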